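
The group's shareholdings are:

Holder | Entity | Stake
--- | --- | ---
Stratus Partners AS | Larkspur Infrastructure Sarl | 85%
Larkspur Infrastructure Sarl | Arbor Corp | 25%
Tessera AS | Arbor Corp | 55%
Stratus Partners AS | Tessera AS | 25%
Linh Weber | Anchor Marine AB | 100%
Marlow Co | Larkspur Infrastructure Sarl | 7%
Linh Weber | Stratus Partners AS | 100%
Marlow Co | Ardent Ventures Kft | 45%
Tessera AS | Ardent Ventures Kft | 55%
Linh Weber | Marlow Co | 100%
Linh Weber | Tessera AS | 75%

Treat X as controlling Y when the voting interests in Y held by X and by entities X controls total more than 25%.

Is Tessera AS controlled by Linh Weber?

Yes

Linh holds 100% of Stratus, so Linh controls Stratus.
Linh and Stratus together hold 75% + 25% = 100% of Tessera, so Linh controls Tessera.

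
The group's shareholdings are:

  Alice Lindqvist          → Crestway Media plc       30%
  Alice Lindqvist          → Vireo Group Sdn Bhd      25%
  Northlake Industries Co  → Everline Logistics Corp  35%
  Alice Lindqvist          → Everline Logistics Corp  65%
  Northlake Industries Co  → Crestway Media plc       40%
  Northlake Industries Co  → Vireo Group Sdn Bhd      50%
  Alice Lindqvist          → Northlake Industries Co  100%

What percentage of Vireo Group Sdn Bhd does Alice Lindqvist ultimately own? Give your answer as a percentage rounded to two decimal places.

Alice reaches Vireo along 2 paths.
Direct stake: 25% = 25%.
Via Northlake: 100% × 50% = 50%.
Total: 25% + 50% = 75%.
Rounded: 75.00%.

75.00%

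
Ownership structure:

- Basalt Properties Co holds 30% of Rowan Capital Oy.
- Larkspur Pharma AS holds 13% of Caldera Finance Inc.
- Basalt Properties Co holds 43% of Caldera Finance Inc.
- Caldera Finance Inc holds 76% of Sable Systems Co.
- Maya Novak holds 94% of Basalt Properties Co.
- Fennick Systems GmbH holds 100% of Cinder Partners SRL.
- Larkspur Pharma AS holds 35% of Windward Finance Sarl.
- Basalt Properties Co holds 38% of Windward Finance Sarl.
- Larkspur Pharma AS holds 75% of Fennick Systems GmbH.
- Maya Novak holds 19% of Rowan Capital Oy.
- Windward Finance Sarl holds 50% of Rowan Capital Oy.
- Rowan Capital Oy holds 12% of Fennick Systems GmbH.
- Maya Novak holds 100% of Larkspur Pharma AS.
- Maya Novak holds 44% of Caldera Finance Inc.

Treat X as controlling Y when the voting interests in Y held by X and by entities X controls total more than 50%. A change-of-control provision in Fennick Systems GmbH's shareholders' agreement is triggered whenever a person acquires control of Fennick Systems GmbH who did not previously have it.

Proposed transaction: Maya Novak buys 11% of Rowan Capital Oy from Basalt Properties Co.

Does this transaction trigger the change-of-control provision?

No

The purchase adds only to Maya's holdings (Basalt's stake shrinks), so Maya is the only person who could newly come to control Fennick.
Maya holds 94% of Basalt, so Maya controls Basalt.
Maya holds 100% of Larkspur, so Maya controls Larkspur.
Larkspur and Basalt together hold 35% + 38% = 73% of Windward, so Maya controls Windward.
Windward and Basalt and Maya together hold 50% + 30% + 19% = 99% of Rowan, so Maya controls Rowan.
Rowan and Larkspur together hold 12% + 75% = 87% of Fennick, so Maya controls Fennick.
So Maya already controls Fennick before the transaction.
After the purchase, Maya's direct stake in Rowan rises to 19% + 11% = 30%, and Basalt's stake falls to 19%.
Maya controlled Fennick already, so this is not a new person acquiring control; every other person's position is unchanged or reduced.
No new person acquires control, so the clause is not triggered.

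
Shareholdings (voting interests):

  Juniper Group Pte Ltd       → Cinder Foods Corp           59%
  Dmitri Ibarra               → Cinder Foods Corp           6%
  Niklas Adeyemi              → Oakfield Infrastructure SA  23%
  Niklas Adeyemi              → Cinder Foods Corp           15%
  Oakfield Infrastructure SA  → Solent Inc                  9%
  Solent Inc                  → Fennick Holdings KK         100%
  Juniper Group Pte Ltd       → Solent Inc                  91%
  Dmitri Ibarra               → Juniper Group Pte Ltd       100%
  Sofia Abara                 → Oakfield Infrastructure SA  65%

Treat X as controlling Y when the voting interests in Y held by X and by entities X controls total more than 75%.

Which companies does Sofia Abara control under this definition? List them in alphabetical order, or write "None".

Sofia's largest direct stake is 65% in Oakfield, which does not meet the threshold.

None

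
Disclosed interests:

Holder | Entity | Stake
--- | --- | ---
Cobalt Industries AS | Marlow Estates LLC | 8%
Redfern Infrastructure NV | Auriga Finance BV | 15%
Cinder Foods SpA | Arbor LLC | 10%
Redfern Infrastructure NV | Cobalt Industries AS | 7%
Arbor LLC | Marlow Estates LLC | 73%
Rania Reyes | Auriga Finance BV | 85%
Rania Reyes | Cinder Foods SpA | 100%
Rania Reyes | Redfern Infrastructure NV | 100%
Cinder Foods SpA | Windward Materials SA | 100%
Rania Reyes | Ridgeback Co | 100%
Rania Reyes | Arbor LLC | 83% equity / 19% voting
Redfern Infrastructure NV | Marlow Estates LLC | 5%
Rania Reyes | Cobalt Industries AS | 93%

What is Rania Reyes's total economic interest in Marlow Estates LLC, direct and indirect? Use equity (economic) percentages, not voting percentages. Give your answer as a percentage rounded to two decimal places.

80.89%

Rania reaches Marlow along 5 paths.
Via Redfern: 100% × 5% = 5%.
Via Arbor: 83% × 73% = 60.59%.
Via Cinder → Arbor: 100% × 10% × 73% = 7.3%.
Via Cobalt: 93% × 8% = 7.44%.
Via Redfern → Cobalt: 100% × 7% × 8% = 0.56%.
Total: 5% + 60.59% + 7.3% + 7.44% + 0.56% = 80.89%.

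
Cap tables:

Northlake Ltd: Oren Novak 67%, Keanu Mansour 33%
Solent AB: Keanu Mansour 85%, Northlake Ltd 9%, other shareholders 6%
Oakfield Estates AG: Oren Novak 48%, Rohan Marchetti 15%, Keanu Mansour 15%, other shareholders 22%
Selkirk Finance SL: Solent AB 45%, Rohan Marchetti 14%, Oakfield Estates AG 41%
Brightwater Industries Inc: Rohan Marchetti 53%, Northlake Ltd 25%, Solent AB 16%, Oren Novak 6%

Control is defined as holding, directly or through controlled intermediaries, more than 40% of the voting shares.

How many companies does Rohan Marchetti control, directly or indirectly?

1

Rohan holds 53% of Brightwater, so Rohan controls Brightwater.
No other company's threshold is met.
Rohan controls 1 company.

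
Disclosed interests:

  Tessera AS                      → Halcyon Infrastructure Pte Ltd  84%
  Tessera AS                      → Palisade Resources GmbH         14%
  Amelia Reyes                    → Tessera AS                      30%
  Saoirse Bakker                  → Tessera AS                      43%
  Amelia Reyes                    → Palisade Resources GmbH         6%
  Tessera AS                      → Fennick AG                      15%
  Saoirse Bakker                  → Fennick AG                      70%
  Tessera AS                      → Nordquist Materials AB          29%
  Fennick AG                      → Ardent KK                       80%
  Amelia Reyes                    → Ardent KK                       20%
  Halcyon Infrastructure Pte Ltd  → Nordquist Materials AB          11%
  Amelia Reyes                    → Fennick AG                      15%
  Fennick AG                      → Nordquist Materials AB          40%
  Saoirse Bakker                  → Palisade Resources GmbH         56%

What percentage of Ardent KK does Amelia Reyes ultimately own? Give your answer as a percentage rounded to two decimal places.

35.60%

Amelia reaches Ardent along 3 paths.
Via Tessera → Fennick: 30% × 15% × 80% = 3.6%.
Via Fennick: 15% × 80% = 12%.
Direct stake: 20% = 20%.
Total: 3.6% + 12% + 20% = 35.6%.
Rounded: 35.60%.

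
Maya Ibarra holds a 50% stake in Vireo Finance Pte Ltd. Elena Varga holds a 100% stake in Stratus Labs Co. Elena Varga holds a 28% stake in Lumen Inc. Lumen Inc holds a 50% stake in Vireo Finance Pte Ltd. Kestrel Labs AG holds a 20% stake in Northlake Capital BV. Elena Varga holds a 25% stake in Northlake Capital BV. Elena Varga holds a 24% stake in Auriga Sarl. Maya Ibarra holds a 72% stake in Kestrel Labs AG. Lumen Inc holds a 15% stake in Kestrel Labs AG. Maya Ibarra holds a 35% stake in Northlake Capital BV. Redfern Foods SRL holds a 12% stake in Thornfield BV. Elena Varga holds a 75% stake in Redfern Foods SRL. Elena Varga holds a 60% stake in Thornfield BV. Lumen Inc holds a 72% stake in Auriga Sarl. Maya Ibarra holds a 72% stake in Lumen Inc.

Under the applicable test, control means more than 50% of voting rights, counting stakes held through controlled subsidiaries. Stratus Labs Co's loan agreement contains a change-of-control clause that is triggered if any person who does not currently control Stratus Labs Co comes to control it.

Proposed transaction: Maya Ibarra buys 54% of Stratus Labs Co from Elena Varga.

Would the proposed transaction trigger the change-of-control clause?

The purchase adds only to Maya's holdings (Elena's stake shrinks), so Maya is the only person who could newly come to control Stratus.
Maya holds 72% of Lumen, so Maya controls Lumen.
Lumen holds 72% of Auriga, so Maya controls Auriga.
Lumen and Maya together hold 50% + 50% = 100% of Vireo, so Maya controls Vireo.
Lumen and Maya together hold 15% + 72% = 87% of Kestrel, so Maya controls Kestrel.
Kestrel and Maya together hold 20% + 35% = 55% of Northlake, so Maya controls Northlake.
Neither Maya nor any entity Maya controls holds any voting interest in Stratus.
So before the transaction, Maya does not control Stratus.
After the purchase, Maya holds 54% of Stratus directly, and Elena's stake falls to 46%.
Maya holds 54% of Stratus, so Maya controls Stratus.
Maya did not control Stratus before and does after, so the clause is triggered.

Yes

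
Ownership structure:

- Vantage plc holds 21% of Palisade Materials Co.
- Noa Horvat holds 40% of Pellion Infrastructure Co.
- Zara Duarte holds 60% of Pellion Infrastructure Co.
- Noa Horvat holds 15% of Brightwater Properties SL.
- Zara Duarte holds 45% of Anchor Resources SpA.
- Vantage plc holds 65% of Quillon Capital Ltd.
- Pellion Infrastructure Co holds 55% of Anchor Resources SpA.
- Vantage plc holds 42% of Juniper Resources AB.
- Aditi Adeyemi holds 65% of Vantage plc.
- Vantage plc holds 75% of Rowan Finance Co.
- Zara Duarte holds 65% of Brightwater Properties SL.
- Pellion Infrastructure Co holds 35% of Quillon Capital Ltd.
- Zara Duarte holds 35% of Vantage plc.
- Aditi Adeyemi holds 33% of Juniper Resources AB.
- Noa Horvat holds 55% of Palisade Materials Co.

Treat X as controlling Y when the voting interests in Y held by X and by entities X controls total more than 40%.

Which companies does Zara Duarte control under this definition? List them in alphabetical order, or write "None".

Anchor Resources SpA, Brightwater Properties SL, Pellion Infrastructure Co

Zara holds 60% of Pellion, so Zara controls Pellion.
Pellion and Zara together hold 55% + 45% = 100% of Anchor, so Zara controls Anchor.
Zara holds 65% of Brightwater, so Zara controls Brightwater.
No other company's threshold is met.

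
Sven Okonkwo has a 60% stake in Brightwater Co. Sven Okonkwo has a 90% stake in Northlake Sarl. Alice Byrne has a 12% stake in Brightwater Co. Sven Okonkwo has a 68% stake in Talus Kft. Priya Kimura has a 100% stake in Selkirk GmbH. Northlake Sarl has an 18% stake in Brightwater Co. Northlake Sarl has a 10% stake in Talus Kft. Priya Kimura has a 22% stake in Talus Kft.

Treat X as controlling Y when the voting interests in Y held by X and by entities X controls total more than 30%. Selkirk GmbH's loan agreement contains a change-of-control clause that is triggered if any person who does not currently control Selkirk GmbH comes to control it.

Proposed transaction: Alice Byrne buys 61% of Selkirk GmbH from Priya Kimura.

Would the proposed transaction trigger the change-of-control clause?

The purchase adds only to Alice's holdings (Priya's stake shrinks), so Alice is the only person who could newly come to control Selkirk.
Alice's largest direct stake is 12% in Brightwater, which does not meet the threshold, so Alice controls no company.
Neither Alice nor any entity Alice controls holds any voting interest in Selkirk.
So before the transaction, Alice does not control Selkirk.
After the purchase, Alice holds 61% of Selkirk directly, and Priya's stake falls to 39%.
Alice holds 61% of Selkirk, so Alice controls Selkirk.
Alice did not control Selkirk before and does after, so the clause is triggered.

Yes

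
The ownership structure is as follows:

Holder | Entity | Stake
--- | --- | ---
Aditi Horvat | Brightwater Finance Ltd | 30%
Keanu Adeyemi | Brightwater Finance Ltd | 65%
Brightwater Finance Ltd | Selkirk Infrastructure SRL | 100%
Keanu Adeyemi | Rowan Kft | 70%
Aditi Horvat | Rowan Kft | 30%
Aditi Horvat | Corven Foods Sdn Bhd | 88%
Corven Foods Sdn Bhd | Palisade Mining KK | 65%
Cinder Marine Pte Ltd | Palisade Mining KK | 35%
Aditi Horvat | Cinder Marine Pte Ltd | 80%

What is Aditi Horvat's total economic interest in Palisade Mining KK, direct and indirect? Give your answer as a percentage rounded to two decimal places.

85.20%

Aditi reaches Palisade along 2 paths.
Via Cinder: 80% × 35% = 28%.
Via Corven: 88% × 65% = 57.2%.
Total: 28% + 57.2% = 85.2%.
Rounded: 85.20%.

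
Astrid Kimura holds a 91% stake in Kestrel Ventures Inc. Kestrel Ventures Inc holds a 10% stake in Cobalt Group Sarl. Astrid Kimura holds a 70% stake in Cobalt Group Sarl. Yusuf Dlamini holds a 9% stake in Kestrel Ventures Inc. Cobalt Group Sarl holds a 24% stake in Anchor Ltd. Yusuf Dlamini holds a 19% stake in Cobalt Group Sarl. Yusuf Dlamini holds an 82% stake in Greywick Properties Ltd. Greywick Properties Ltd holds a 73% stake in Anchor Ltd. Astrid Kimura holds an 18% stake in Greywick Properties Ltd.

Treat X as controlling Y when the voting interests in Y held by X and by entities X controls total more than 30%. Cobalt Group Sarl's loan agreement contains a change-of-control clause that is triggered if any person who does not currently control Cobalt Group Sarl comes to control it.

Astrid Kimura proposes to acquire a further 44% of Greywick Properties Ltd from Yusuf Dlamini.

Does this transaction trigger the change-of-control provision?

No

The purchase adds only to Astrid's holdings (Yusuf's stake shrinks), so Astrid is the only person who could newly come to control Cobalt.
Astrid holds 91% of Kestrel, so Astrid controls Kestrel.
Astrid and Kestrel together hold 70% + 10% = 80% of Cobalt, so Astrid controls Cobalt.
So Astrid already controls Cobalt before the transaction.
After the purchase, Astrid's direct stake in Greywick rises to 18% + 44% = 62%, and Yusuf's stake falls to 38%.
Astrid controlled Cobalt already, so this is not a new person acquiring control; every other person's position is unchanged or reduced.
No new person acquires control, so the clause is not triggered.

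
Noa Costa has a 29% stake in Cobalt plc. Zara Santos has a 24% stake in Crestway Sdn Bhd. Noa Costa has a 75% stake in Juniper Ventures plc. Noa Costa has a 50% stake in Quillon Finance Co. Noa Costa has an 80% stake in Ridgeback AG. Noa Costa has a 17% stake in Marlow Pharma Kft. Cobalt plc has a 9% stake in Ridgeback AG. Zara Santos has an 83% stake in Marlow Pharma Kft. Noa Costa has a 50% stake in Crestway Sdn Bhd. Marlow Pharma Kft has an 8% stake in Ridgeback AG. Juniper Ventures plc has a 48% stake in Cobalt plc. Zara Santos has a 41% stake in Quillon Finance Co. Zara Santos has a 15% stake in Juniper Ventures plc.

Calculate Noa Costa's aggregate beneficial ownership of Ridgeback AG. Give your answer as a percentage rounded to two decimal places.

Noa reaches Ridgeback along 4 paths.
Via Cobalt: 29% × 9% = 2.61%.
Via Juniper → Cobalt: 75% × 48% × 9% = 3.24%.
Direct stake: 80% = 80%.
Via Marlow: 17% × 8% = 1.36%.
Total: 2.61% + 3.24% + 80% + 1.36% = 87.21%.

87.21%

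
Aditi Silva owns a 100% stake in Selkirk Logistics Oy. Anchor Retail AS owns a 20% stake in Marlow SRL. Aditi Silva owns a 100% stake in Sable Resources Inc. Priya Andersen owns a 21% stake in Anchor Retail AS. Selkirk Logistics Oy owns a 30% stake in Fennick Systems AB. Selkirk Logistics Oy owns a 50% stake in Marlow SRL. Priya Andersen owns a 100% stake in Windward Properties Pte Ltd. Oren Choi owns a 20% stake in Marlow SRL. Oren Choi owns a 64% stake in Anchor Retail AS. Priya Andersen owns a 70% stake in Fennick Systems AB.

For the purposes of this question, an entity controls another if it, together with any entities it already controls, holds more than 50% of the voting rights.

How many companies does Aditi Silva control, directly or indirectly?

2

Aditi holds 100% of Selkirk, so Aditi controls Selkirk.
Aditi holds 100% of Sable, so Aditi controls Sable.
No other company's threshold is met.
Aditi controls 2 companies.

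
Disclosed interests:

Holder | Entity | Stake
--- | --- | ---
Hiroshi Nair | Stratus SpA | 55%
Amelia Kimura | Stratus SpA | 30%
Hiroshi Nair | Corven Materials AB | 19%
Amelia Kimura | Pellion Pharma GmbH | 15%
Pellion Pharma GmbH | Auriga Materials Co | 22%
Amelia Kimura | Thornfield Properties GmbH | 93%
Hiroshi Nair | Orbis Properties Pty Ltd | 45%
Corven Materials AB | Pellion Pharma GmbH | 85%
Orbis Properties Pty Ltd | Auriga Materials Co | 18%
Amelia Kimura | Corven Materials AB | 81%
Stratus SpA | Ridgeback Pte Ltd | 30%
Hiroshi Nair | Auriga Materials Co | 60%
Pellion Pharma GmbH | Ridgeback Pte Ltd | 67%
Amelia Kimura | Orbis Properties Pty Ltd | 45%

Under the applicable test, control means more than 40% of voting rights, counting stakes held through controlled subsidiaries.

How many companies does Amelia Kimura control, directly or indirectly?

Amelia holds 45% of Orbis, so Amelia controls Orbis.
Amelia holds 81% of Corven, so Amelia controls Corven.
Corven and Amelia together hold 85% + 15% = 100% of Pellion, so Amelia controls Pellion.
Pellion holds 67% of Ridgeback, so Amelia controls Ridgeback.
Amelia holds 93% of Thornfield, so Amelia controls Thornfield.
No other company's threshold is met.
Amelia controls 5 companies.

5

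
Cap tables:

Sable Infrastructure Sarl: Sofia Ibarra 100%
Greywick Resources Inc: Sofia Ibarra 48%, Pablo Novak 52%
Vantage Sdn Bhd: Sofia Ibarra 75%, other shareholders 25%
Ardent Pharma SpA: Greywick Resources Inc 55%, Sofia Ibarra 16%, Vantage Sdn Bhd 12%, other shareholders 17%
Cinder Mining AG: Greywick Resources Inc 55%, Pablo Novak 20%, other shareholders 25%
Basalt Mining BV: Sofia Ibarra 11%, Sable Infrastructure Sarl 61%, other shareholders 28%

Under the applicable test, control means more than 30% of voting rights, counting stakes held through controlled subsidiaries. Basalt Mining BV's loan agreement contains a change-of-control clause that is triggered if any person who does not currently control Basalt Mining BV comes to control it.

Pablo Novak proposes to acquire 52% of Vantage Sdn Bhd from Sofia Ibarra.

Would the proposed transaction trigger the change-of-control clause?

The purchase adds only to Pablo's holdings (Sofia's stake shrinks), so Pablo is the only person who could newly come to control Basalt.
Pablo holds 52% of Greywick, so Pablo controls Greywick.
Greywick holds 55% of Ardent, so Pablo controls Ardent.
Greywick and Pablo together hold 55% + 20% = 75% of Cinder, so Pablo controls Cinder.
Neither Pablo nor any entity Pablo controls holds any voting interest in Basalt.
So before the transaction, Pablo does not control Basalt.
After the purchase, Pablo holds 52% of Vantage directly, and Sofia's stake falls to 23%.
Pablo holds 52% of Vantage, so Pablo controls Vantage.
Greywick and Vantage together hold 55% + 12% = 67% of Ardent, so Pablo controls Ardent.
After the transaction, neither Pablo nor any entity Pablo controls holds a voting interest in Basalt, so Pablo still does not control it.
No new person acquires control, so the clause is not triggered.

No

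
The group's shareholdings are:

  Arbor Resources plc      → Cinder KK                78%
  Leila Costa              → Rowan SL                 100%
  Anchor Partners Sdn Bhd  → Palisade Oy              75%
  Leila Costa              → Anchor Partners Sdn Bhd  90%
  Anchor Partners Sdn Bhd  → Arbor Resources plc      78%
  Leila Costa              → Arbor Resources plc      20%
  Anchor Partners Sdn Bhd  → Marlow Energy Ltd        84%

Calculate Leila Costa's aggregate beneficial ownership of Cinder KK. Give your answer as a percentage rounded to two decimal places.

Leila reaches Cinder along 2 paths.
Via Anchor → Arbor: 90% × 78% × 78% = 54.756%.
Via Arbor: 20% × 78% = 15.6%.
Total: 54.756% + 15.6% = 70.356%.
Rounded: 70.36%.

70.36%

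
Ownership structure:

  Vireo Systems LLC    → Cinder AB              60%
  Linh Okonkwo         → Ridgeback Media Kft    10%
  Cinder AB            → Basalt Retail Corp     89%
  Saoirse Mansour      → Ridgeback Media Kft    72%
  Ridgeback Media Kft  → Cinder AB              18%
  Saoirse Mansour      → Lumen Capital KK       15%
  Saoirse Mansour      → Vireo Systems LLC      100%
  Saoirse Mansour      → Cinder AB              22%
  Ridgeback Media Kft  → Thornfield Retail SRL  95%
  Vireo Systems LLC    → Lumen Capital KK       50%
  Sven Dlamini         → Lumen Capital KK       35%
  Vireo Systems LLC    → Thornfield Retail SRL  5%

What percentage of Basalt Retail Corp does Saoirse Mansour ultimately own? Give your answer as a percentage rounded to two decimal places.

84.51%

Saoirse reaches Basalt along 3 paths.
Via Ridgeback → Cinder: 72% × 18% × 89% = 11.5344%.
Via Cinder: 22% × 89% = 19.58%.
Via Vireo → Cinder: 100% × 60% × 89% = 53.4%.
Total: 11.5344% + 19.58% + 53.4% = 84.5144%.
Rounded: 84.51%.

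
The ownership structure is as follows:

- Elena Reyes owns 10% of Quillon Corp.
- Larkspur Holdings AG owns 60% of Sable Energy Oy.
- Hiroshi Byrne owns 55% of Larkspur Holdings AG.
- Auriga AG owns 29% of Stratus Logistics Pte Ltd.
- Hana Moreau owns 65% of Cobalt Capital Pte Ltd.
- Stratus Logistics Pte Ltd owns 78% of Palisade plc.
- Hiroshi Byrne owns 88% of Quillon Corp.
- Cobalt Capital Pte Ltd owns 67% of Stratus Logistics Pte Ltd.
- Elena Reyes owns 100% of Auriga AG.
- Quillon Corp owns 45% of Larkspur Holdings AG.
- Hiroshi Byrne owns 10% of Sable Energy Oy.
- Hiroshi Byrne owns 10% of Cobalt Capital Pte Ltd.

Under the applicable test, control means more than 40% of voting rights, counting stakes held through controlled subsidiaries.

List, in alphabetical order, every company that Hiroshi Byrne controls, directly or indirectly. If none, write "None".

Larkspur Holdings AG, Quillon Corp, Sable Energy Oy

Hiroshi holds 88% of Quillon, so Hiroshi controls Quillon.
Quillon and Hiroshi together hold 45% + 55% = 100% of Larkspur, so Hiroshi controls Larkspur.
Larkspur and Hiroshi together hold 60% + 10% = 70% of Sable, so Hiroshi controls Sable.
No other company's threshold is met.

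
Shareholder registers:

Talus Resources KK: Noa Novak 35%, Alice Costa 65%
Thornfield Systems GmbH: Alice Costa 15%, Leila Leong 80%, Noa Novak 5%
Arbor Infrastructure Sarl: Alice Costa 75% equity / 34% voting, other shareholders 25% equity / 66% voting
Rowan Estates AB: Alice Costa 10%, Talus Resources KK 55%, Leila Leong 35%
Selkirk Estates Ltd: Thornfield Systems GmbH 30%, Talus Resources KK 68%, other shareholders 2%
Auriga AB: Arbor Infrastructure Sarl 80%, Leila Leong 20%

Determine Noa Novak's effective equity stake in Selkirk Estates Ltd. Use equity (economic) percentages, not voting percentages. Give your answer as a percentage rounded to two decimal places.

25.30%

Noa reaches Selkirk along 2 paths.
Via Thornfield: 5% × 30% = 1.5%.
Via Talus: 35% × 68% = 23.8%.
Total: 1.5% + 23.8% = 25.3%.
Rounded: 25.30%.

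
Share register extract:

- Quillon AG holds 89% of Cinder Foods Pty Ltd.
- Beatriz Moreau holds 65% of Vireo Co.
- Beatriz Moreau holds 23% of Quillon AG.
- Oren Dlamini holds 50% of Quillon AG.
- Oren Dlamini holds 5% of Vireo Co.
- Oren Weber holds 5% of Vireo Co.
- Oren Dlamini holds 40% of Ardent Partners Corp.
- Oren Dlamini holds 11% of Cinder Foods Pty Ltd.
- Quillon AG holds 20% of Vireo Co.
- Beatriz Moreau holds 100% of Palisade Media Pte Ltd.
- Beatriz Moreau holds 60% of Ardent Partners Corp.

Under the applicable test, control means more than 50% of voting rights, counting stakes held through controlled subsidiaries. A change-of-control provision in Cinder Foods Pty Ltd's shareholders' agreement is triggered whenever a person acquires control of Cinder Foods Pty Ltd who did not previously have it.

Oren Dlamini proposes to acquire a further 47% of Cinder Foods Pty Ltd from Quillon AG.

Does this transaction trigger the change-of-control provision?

Yes

The purchase adds only to Oren Dlamini's holdings (Quillon's stake shrinks), so Oren Dlamini is the only person who could newly come to control Cinder.
Oren Dlamini's largest direct stake is 50% in Quillon, which does not meet the threshold, so Oren Dlamini controls no company.
In Cinder, Oren Dlamini's side holds only 11%, not > 50%.
So before the transaction, Oren Dlamini does not control Cinder.
After the purchase, Oren Dlamini's direct stake in Cinder rises to 11% + 47% = 58%, and Quillon's stake falls to 42%.
Oren Dlamini holds 58% of Cinder, so Oren Dlamini controls Cinder.
Oren Dlamini did not control Cinder before and does after, so the clause is triggered.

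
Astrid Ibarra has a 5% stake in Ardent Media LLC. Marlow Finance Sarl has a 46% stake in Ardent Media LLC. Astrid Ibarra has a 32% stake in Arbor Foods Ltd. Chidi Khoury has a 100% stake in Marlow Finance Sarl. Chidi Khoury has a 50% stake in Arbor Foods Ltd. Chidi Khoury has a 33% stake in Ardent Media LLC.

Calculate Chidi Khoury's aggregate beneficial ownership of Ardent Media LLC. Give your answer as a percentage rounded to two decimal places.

79.00%

Chidi reaches Ardent along 2 paths.
Direct stake: 33% = 33%.
Via Marlow: 100% × 46% = 46%.
Total: 33% + 46% = 79%.
Rounded: 79.00%.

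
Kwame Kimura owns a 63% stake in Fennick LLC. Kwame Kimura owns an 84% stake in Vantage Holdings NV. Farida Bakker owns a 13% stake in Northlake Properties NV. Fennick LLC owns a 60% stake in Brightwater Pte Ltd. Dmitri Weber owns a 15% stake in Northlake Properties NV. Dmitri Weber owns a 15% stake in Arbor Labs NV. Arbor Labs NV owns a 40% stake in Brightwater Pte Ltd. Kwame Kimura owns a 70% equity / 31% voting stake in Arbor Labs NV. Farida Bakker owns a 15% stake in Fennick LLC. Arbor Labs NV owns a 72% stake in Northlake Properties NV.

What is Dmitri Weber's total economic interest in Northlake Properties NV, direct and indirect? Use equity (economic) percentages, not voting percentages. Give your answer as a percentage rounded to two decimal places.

Dmitri reaches Northlake along 2 paths.
Direct stake: 15% = 15%.
Via Arbor: 15% × 72% = 10.8%.
Total: 15% + 10.8% = 25.8%.
Rounded: 25.80%.

25.80%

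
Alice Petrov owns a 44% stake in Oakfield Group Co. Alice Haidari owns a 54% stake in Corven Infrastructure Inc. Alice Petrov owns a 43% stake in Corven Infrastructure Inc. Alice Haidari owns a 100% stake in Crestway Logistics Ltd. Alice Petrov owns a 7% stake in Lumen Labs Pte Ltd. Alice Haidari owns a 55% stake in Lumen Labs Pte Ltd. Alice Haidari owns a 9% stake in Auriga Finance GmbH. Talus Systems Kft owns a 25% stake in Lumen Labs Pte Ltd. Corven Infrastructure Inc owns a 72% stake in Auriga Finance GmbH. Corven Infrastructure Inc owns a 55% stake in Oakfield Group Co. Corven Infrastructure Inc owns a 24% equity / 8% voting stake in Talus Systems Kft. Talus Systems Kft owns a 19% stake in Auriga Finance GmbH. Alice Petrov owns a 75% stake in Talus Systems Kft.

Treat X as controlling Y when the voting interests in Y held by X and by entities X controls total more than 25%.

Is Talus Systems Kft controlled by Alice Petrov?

Yes

Alice Petrov holds 43% of Corven, so Alice Petrov controls Corven.
Corven and Alice Petrov together hold 8% + 75% = 83% of Talus, so Alice Petrov controls Talus.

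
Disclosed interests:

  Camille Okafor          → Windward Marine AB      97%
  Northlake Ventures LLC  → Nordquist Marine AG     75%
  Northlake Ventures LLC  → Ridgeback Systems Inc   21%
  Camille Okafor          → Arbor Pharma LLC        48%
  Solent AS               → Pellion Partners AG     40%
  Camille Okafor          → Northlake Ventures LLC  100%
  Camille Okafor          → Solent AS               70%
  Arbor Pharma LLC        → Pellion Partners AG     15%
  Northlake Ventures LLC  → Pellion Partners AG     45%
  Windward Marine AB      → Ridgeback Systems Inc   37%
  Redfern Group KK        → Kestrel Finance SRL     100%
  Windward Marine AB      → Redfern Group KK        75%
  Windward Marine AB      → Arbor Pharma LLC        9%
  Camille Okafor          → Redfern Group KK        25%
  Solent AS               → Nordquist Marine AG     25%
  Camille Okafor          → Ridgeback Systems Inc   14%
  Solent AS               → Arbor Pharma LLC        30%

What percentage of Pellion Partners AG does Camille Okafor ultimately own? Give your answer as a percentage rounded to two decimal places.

Camille reaches Pellion along 5 paths.
Via Solent: 70% × 40% = 28%.
Via Arbor: 48% × 15% = 7.2%.
Via Solent → Arbor: 70% × 30% × 15% = 3.15%.
Via Windward → Arbor: 97% × 9% × 15% = 1.3095%.
Via Northlake: 100% × 45% = 45%.
Total: 28% + 7.2% + 3.15% + 1.3095% + 45% = 84.6595%.
Rounded: 84.66%.

84.66%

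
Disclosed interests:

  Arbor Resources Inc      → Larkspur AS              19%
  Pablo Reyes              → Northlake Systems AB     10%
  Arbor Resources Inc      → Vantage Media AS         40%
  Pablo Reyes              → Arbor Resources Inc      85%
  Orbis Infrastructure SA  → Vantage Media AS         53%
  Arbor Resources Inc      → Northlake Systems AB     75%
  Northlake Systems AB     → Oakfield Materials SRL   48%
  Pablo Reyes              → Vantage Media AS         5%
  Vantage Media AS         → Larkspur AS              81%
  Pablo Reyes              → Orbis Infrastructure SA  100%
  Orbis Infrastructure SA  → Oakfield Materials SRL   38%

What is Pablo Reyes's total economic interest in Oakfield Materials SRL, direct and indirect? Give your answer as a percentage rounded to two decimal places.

Pablo reaches Oakfield along 3 paths.
Via Orbis: 100% × 38% = 38%.
Via Arbor → Northlake: 85% × 75% × 48% = 30.6%.
Via Northlake: 10% × 48% = 4.8%.
Total: 38% + 30.6% + 4.8% = 73.4%.
Rounded: 73.40%.

73.40%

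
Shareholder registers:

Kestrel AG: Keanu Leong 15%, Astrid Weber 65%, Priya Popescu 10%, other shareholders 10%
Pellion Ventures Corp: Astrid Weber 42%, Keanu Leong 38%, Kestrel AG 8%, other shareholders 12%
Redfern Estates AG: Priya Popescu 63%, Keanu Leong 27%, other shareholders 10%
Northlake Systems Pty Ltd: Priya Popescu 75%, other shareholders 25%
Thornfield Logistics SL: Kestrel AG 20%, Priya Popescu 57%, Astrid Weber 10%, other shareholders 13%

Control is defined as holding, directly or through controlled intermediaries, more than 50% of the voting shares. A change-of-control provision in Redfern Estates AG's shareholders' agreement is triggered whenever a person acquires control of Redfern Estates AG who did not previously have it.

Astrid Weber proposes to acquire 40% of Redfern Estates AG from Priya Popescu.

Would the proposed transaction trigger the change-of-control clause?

No

The purchase adds only to Astrid's holdings (Priya's stake shrinks), so Astrid is the only person who could newly come to control Redfern.
Astrid holds 65% of Kestrel, so Astrid controls Kestrel.
Neither Astrid nor any entity Astrid controls holds any voting interest in Redfern.
So before the transaction, Astrid does not control Redfern.
After the purchase, Astrid holds 40% of Redfern directly, and Priya's stake falls to 23%.
After the transaction, Astrid's side holds 40% of Redfern, not > 50%, so Astrid still does not control Redfern.
No new person acquires control, so the clause is not triggered.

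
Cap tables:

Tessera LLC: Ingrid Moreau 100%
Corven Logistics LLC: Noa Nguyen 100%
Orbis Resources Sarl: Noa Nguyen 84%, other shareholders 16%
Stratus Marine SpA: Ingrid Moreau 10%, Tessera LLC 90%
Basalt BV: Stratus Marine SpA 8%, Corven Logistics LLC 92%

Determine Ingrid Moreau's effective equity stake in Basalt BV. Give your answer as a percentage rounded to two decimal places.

Ingrid reaches Basalt along 2 paths.
Via Stratus: 10% × 8% = 0.8%.
Via Tessera → Stratus: 100% × 90% × 8% = 7.2%.
Total: 0.8% + 7.2% = 8%.
Rounded: 8.00%.

8.00%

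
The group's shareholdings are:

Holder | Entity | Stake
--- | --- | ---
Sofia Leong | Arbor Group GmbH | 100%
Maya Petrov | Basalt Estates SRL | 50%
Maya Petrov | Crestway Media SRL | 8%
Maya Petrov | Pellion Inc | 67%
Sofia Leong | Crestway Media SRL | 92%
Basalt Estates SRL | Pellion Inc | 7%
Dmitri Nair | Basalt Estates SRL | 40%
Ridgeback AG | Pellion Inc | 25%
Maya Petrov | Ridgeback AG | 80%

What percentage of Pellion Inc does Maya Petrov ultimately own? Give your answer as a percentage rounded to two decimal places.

Maya reaches Pellion along 3 paths.
Via Ridgeback: 80% × 25% = 20%.
Direct stake: 67% = 67%.
Via Basalt: 50% × 7% = 3.5%.
Total: 20% + 67% + 3.5% = 90.5%.
Rounded: 90.50%.

90.50%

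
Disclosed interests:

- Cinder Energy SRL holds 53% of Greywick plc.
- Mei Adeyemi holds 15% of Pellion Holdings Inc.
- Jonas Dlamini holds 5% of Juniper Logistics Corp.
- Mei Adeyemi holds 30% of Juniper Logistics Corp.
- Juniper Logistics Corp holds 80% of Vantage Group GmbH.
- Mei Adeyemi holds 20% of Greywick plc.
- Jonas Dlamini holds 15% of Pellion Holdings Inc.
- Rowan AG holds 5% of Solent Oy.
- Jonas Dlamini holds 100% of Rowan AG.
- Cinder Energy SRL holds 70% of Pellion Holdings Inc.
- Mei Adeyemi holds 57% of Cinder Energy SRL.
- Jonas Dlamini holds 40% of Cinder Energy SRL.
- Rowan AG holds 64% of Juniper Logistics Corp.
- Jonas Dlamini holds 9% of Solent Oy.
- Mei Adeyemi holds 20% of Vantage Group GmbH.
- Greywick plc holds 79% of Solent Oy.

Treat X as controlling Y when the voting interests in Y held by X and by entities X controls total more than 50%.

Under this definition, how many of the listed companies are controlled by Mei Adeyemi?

Mei holds 57% of Cinder, so Mei controls Cinder.
Cinder and Mei together hold 53% + 20% = 73% of Greywick, so Mei controls Greywick.
Greywick holds 79% of Solent, so Mei controls Solent.
Mei and Cinder together hold 15% + 70% = 85% of Pellion, so Mei controls Pellion.
No other company's threshold is met.
Mei controls 4 companies.

4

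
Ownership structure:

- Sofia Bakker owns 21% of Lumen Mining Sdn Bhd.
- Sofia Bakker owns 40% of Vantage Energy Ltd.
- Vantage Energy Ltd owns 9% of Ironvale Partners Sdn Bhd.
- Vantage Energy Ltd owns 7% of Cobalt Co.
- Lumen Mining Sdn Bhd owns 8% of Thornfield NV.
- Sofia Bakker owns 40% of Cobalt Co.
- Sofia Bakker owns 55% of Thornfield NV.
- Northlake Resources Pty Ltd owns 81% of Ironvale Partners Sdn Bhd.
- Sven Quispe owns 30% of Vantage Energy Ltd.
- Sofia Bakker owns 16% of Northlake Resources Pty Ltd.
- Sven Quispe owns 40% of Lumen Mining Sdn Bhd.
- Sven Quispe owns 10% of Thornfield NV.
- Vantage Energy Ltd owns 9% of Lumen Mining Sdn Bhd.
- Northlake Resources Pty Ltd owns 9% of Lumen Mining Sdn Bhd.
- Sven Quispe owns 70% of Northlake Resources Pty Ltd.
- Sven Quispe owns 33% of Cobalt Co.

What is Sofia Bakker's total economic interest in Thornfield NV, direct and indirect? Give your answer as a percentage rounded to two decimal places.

Sofia reaches Thornfield along 4 paths.
Via Northlake → Lumen: 16% × 9% × 8% = 0.1152%.
Via Lumen: 21% × 8% = 1.68%.
Via Vantage → Lumen: 40% × 9% × 8% = 0.288%.
Direct stake: 55% = 55%.
Total: 0.1152% + 1.68% + 0.288% + 55% = 57.0832%.
Rounded: 57.08%.

57.08%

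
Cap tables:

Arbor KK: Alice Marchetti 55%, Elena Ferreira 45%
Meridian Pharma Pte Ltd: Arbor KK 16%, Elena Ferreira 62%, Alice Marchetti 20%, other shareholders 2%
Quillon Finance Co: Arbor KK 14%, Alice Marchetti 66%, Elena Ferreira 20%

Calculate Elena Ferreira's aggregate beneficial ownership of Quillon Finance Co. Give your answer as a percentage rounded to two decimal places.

26.30%

Elena reaches Quillon along 2 paths.
Via Arbor: 45% × 14% = 6.3%.
Direct stake: 20% = 20%.
Total: 6.3% + 20% = 26.3%.
Rounded: 26.30%.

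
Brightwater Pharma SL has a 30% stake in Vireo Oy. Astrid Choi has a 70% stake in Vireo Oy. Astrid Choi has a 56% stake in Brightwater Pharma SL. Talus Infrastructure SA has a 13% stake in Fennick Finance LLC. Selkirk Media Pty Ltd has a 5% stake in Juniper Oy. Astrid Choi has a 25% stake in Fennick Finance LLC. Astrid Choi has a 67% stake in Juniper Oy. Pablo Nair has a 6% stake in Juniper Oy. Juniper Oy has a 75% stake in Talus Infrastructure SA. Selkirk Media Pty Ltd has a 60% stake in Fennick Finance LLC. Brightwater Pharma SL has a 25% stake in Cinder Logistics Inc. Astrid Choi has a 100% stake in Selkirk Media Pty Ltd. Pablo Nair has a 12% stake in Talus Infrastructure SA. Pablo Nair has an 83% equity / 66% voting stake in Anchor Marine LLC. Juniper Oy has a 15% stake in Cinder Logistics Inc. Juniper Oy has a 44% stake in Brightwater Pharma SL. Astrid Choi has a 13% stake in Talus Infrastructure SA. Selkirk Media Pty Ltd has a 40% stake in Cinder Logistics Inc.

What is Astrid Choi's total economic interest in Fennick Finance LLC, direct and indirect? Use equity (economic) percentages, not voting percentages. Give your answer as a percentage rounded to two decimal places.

Astrid reaches Fennick along 5 paths.
Via Selkirk: 100% × 60% = 60%.
Via Selkirk → Juniper → Talus: 100% × 5% × 75% × 13% = 0.4875%.
Via Juniper → Talus: 67% × 75% × 13% = 6.5325%.
Via Talus: 13% × 13% = 1.69%.
Direct stake: 25% = 25%.
Total: 60% + 0.4875% + 6.5325% + 1.69% + 25% = 93.71%.

93.71%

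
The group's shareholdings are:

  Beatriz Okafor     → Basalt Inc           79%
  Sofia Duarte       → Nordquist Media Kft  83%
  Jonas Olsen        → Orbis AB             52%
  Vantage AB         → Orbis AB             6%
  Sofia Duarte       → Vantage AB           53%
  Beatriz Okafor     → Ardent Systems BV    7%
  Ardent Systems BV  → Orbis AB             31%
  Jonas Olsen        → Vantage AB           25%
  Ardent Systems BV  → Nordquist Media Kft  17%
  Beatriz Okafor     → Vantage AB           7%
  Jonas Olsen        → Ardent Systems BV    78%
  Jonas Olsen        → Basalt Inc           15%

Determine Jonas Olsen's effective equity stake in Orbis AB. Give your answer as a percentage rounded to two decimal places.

77.68%

Jonas reaches Orbis along 3 paths.
Direct stake: 52% = 52%.
Via Ardent: 78% × 31% = 24.18%.
Via Vantage: 25% × 6% = 1.5%.
Total: 52% + 24.18% + 1.5% = 77.68%.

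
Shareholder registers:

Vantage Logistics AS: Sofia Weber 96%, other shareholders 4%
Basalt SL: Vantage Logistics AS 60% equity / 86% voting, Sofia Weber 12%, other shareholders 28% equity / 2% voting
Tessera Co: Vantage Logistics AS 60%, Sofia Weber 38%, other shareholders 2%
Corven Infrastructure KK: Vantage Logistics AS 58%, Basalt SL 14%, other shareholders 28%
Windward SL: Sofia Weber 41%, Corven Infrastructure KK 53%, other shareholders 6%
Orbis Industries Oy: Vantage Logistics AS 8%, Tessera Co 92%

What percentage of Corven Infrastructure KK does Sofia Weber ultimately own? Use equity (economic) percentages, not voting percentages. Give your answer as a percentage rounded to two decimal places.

65.42%

Sofia reaches Corven along 3 paths.
Via Vantage: 96% × 58% = 55.68%.
Via Vantage → Basalt: 96% × 60% × 14% = 8.064%.
Via Basalt: 12% × 14% = 1.68%.
Total: 55.68% + 8.064% + 1.68% = 65.424%.
Rounded: 65.42%.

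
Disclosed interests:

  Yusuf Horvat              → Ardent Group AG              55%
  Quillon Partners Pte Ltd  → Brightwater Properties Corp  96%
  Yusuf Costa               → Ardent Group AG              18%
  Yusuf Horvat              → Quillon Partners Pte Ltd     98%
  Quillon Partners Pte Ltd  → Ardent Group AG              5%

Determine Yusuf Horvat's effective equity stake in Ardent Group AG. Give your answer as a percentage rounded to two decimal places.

Yusuf Horvat reaches Ardent along 2 paths.
Via Quillon: 98% × 5% = 4.9%.
Direct stake: 55% = 55%.
Total: 4.9% + 55% = 59.9%.
Rounded: 59.90%.

59.90%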